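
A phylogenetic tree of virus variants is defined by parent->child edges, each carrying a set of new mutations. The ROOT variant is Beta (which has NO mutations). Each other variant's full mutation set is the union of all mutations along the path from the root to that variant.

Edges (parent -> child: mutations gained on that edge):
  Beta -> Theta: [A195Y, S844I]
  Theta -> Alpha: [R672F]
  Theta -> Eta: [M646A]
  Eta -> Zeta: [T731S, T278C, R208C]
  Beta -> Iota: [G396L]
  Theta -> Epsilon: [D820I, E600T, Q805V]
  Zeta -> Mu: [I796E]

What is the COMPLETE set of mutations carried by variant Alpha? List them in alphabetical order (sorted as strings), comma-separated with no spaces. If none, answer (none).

Answer: A195Y,R672F,S844I

Derivation:
At Beta: gained [] -> total []
At Theta: gained ['A195Y', 'S844I'] -> total ['A195Y', 'S844I']
At Alpha: gained ['R672F'] -> total ['A195Y', 'R672F', 'S844I']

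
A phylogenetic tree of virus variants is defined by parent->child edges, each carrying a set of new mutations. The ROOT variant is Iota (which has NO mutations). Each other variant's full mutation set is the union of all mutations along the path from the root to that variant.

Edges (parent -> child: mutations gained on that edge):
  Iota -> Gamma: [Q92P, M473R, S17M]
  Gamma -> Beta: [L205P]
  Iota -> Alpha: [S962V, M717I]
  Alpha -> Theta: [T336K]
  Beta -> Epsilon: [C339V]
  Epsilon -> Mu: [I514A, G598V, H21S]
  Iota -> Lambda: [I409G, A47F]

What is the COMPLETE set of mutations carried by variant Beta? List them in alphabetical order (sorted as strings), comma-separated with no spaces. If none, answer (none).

At Iota: gained [] -> total []
At Gamma: gained ['Q92P', 'M473R', 'S17M'] -> total ['M473R', 'Q92P', 'S17M']
At Beta: gained ['L205P'] -> total ['L205P', 'M473R', 'Q92P', 'S17M']

Answer: L205P,M473R,Q92P,S17M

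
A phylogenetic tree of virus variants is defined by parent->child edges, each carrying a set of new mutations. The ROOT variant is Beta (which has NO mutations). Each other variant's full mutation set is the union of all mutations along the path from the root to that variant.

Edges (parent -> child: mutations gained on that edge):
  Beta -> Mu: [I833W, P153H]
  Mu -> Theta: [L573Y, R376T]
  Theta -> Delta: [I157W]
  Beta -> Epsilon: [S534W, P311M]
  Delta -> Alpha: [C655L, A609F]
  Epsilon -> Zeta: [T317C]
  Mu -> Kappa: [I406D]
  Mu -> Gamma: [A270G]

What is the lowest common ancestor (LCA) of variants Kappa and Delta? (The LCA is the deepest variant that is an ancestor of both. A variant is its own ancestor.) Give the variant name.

Answer: Mu

Derivation:
Path from root to Kappa: Beta -> Mu -> Kappa
  ancestors of Kappa: {Beta, Mu, Kappa}
Path from root to Delta: Beta -> Mu -> Theta -> Delta
  ancestors of Delta: {Beta, Mu, Theta, Delta}
Common ancestors: {Beta, Mu}
Walk up from Delta: Delta (not in ancestors of Kappa), Theta (not in ancestors of Kappa), Mu (in ancestors of Kappa), Beta (in ancestors of Kappa)
Deepest common ancestor (LCA) = Mu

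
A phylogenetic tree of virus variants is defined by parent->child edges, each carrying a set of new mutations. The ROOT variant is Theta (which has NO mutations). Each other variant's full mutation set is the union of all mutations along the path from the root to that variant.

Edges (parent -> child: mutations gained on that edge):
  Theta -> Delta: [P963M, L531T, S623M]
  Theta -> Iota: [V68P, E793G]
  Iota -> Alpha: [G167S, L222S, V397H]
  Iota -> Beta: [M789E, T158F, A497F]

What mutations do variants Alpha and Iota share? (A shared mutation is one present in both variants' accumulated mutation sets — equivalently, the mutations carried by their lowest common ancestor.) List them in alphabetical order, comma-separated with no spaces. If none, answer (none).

Accumulating mutations along path to Alpha:
  At Theta: gained [] -> total []
  At Iota: gained ['V68P', 'E793G'] -> total ['E793G', 'V68P']
  At Alpha: gained ['G167S', 'L222S', 'V397H'] -> total ['E793G', 'G167S', 'L222S', 'V397H', 'V68P']
Mutations(Alpha) = ['E793G', 'G167S', 'L222S', 'V397H', 'V68P']
Accumulating mutations along path to Iota:
  At Theta: gained [] -> total []
  At Iota: gained ['V68P', 'E793G'] -> total ['E793G', 'V68P']
Mutations(Iota) = ['E793G', 'V68P']
Intersection: ['E793G', 'G167S', 'L222S', 'V397H', 'V68P'] ∩ ['E793G', 'V68P'] = ['E793G', 'V68P']

Answer: E793G,V68P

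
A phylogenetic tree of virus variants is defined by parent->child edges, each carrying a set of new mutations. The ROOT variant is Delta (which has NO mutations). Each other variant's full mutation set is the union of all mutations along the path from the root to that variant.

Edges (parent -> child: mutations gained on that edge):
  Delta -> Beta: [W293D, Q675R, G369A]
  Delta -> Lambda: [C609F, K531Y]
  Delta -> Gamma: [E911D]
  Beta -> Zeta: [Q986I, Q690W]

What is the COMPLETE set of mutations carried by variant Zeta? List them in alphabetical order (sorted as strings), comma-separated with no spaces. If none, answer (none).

At Delta: gained [] -> total []
At Beta: gained ['W293D', 'Q675R', 'G369A'] -> total ['G369A', 'Q675R', 'W293D']
At Zeta: gained ['Q986I', 'Q690W'] -> total ['G369A', 'Q675R', 'Q690W', 'Q986I', 'W293D']

Answer: G369A,Q675R,Q690W,Q986I,W293D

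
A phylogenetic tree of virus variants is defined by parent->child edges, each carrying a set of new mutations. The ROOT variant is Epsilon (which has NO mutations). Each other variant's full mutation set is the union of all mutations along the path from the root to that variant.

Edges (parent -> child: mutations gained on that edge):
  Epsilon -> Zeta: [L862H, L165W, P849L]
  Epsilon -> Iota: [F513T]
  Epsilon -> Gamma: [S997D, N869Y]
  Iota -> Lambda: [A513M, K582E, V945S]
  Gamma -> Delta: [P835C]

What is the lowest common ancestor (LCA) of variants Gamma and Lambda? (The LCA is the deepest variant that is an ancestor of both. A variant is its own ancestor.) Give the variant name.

Path from root to Gamma: Epsilon -> Gamma
  ancestors of Gamma: {Epsilon, Gamma}
Path from root to Lambda: Epsilon -> Iota -> Lambda
  ancestors of Lambda: {Epsilon, Iota, Lambda}
Common ancestors: {Epsilon}
Walk up from Lambda: Lambda (not in ancestors of Gamma), Iota (not in ancestors of Gamma), Epsilon (in ancestors of Gamma)
Deepest common ancestor (LCA) = Epsilon

Answer: Epsilon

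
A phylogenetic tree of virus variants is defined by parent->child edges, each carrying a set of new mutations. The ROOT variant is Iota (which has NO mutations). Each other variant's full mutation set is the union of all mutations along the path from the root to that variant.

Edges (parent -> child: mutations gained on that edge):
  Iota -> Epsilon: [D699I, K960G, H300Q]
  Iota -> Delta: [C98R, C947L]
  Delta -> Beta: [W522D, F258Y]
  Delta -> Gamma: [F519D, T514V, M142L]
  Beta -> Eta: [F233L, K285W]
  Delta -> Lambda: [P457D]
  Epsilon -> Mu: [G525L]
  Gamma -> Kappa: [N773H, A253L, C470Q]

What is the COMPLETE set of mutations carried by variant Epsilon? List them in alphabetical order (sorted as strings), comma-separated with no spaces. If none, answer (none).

At Iota: gained [] -> total []
At Epsilon: gained ['D699I', 'K960G', 'H300Q'] -> total ['D699I', 'H300Q', 'K960G']

Answer: D699I,H300Q,K960G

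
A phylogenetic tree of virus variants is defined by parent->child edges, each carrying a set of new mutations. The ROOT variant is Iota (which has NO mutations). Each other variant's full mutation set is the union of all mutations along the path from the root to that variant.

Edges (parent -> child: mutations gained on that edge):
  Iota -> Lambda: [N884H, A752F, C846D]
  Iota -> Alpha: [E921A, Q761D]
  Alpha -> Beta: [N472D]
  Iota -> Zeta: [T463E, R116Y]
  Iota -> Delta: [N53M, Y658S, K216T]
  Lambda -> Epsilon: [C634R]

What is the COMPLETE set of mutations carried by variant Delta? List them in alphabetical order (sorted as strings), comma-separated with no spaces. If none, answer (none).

Answer: K216T,N53M,Y658S

Derivation:
At Iota: gained [] -> total []
At Delta: gained ['N53M', 'Y658S', 'K216T'] -> total ['K216T', 'N53M', 'Y658S']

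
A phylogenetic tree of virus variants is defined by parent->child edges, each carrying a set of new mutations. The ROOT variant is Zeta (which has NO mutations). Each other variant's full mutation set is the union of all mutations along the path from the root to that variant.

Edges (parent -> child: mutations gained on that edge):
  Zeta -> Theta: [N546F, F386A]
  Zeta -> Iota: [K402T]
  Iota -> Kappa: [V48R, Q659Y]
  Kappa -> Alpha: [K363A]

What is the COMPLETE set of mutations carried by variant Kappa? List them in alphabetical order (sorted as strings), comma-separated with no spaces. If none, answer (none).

Answer: K402T,Q659Y,V48R

Derivation:
At Zeta: gained [] -> total []
At Iota: gained ['K402T'] -> total ['K402T']
At Kappa: gained ['V48R', 'Q659Y'] -> total ['K402T', 'Q659Y', 'V48R']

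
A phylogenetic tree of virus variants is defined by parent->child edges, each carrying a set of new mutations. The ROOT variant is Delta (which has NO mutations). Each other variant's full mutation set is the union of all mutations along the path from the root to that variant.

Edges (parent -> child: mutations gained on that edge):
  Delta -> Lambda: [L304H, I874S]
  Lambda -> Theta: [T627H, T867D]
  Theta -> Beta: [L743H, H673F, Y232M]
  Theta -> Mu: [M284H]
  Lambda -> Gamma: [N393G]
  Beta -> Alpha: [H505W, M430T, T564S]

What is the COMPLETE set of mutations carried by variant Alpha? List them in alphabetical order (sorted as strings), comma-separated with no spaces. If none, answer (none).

At Delta: gained [] -> total []
At Lambda: gained ['L304H', 'I874S'] -> total ['I874S', 'L304H']
At Theta: gained ['T627H', 'T867D'] -> total ['I874S', 'L304H', 'T627H', 'T867D']
At Beta: gained ['L743H', 'H673F', 'Y232M'] -> total ['H673F', 'I874S', 'L304H', 'L743H', 'T627H', 'T867D', 'Y232M']
At Alpha: gained ['H505W', 'M430T', 'T564S'] -> total ['H505W', 'H673F', 'I874S', 'L304H', 'L743H', 'M430T', 'T564S', 'T627H', 'T867D', 'Y232M']

Answer: H505W,H673F,I874S,L304H,L743H,M430T,T564S,T627H,T867D,Y232M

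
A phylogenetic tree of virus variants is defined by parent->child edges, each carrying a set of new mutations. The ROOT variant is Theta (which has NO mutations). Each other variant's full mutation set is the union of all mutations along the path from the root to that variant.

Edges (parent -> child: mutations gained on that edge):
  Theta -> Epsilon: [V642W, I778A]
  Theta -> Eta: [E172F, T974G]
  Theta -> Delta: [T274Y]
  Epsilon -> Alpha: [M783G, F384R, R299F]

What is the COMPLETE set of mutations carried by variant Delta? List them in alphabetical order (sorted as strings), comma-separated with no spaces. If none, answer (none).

At Theta: gained [] -> total []
At Delta: gained ['T274Y'] -> total ['T274Y']

Answer: T274Y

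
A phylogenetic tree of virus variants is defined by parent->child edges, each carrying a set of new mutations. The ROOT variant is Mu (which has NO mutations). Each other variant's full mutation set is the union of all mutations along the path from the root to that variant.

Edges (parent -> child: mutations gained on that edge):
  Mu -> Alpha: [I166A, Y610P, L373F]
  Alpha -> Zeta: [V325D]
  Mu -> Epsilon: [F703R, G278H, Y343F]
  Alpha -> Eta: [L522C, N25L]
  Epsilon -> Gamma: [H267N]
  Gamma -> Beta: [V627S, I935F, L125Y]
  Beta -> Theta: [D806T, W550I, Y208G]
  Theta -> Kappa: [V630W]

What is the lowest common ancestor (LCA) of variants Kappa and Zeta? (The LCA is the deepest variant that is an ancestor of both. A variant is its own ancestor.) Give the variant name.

Path from root to Kappa: Mu -> Epsilon -> Gamma -> Beta -> Theta -> Kappa
  ancestors of Kappa: {Mu, Epsilon, Gamma, Beta, Theta, Kappa}
Path from root to Zeta: Mu -> Alpha -> Zeta
  ancestors of Zeta: {Mu, Alpha, Zeta}
Common ancestors: {Mu}
Walk up from Zeta: Zeta (not in ancestors of Kappa), Alpha (not in ancestors of Kappa), Mu (in ancestors of Kappa)
Deepest common ancestor (LCA) = Mu

Answer: Mu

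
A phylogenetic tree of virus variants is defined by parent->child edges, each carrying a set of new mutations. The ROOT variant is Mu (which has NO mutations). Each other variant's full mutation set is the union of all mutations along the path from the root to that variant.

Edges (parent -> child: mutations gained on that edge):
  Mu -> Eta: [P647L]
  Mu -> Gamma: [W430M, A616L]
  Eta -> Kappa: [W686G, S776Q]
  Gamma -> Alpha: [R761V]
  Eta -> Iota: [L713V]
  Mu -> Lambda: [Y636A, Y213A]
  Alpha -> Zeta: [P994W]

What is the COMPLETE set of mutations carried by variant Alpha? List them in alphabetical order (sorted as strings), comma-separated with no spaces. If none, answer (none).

At Mu: gained [] -> total []
At Gamma: gained ['W430M', 'A616L'] -> total ['A616L', 'W430M']
At Alpha: gained ['R761V'] -> total ['A616L', 'R761V', 'W430M']

Answer: A616L,R761V,W430M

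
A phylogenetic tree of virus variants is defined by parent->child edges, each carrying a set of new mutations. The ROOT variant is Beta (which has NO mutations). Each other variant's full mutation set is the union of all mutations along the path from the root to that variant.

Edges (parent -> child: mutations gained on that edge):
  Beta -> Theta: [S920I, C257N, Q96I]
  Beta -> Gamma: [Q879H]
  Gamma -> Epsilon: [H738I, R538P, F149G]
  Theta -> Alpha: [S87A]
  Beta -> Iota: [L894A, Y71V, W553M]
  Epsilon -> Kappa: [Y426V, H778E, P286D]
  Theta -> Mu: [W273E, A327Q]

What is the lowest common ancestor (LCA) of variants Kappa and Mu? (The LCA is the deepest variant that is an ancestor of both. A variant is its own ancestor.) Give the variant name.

Answer: Beta

Derivation:
Path from root to Kappa: Beta -> Gamma -> Epsilon -> Kappa
  ancestors of Kappa: {Beta, Gamma, Epsilon, Kappa}
Path from root to Mu: Beta -> Theta -> Mu
  ancestors of Mu: {Beta, Theta, Mu}
Common ancestors: {Beta}
Walk up from Mu: Mu (not in ancestors of Kappa), Theta (not in ancestors of Kappa), Beta (in ancestors of Kappa)
Deepest common ancestor (LCA) = Beta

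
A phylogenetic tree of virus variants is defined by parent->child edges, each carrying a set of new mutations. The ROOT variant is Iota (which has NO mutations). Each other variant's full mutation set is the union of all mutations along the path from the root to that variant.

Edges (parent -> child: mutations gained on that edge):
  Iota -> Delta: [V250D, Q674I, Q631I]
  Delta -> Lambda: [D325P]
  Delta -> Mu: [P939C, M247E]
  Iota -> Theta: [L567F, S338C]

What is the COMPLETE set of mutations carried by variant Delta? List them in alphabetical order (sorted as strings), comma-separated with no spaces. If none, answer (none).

Answer: Q631I,Q674I,V250D

Derivation:
At Iota: gained [] -> total []
At Delta: gained ['V250D', 'Q674I', 'Q631I'] -> total ['Q631I', 'Q674I', 'V250D']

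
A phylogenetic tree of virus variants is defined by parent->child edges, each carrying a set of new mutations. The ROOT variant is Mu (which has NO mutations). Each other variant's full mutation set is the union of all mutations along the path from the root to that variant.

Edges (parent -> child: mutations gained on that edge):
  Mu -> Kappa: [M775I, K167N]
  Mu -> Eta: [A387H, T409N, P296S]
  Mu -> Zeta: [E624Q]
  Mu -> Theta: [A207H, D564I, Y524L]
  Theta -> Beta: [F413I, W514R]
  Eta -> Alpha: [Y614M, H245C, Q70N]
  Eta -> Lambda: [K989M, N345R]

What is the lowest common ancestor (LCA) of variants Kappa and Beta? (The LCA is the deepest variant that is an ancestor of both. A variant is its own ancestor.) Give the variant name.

Answer: Mu

Derivation:
Path from root to Kappa: Mu -> Kappa
  ancestors of Kappa: {Mu, Kappa}
Path from root to Beta: Mu -> Theta -> Beta
  ancestors of Beta: {Mu, Theta, Beta}
Common ancestors: {Mu}
Walk up from Beta: Beta (not in ancestors of Kappa), Theta (not in ancestors of Kappa), Mu (in ancestors of Kappa)
Deepest common ancestor (LCA) = Mu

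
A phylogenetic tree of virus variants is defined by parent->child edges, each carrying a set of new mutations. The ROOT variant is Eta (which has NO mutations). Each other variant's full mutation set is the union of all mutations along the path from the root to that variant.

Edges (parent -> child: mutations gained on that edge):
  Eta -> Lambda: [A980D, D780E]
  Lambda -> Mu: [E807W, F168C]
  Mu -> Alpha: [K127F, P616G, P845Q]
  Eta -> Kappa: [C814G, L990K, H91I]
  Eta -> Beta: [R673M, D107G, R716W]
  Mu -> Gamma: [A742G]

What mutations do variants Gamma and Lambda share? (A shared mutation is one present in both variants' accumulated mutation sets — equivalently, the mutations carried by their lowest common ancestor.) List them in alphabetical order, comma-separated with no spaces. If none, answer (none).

Accumulating mutations along path to Gamma:
  At Eta: gained [] -> total []
  At Lambda: gained ['A980D', 'D780E'] -> total ['A980D', 'D780E']
  At Mu: gained ['E807W', 'F168C'] -> total ['A980D', 'D780E', 'E807W', 'F168C']
  At Gamma: gained ['A742G'] -> total ['A742G', 'A980D', 'D780E', 'E807W', 'F168C']
Mutations(Gamma) = ['A742G', 'A980D', 'D780E', 'E807W', 'F168C']
Accumulating mutations along path to Lambda:
  At Eta: gained [] -> total []
  At Lambda: gained ['A980D', 'D780E'] -> total ['A980D', 'D780E']
Mutations(Lambda) = ['A980D', 'D780E']
Intersection: ['A742G', 'A980D', 'D780E', 'E807W', 'F168C'] ∩ ['A980D', 'D780E'] = ['A980D', 'D780E']

Answer: A980D,D780E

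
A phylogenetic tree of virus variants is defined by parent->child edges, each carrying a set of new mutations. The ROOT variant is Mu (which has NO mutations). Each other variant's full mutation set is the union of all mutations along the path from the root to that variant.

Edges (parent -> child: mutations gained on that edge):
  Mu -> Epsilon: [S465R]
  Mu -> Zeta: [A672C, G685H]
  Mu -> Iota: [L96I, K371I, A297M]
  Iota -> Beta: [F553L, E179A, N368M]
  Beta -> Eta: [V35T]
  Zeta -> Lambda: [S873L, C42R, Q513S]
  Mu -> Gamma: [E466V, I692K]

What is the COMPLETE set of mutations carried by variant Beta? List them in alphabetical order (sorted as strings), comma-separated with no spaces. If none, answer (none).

Answer: A297M,E179A,F553L,K371I,L96I,N368M

Derivation:
At Mu: gained [] -> total []
At Iota: gained ['L96I', 'K371I', 'A297M'] -> total ['A297M', 'K371I', 'L96I']
At Beta: gained ['F553L', 'E179A', 'N368M'] -> total ['A297M', 'E179A', 'F553L', 'K371I', 'L96I', 'N368M']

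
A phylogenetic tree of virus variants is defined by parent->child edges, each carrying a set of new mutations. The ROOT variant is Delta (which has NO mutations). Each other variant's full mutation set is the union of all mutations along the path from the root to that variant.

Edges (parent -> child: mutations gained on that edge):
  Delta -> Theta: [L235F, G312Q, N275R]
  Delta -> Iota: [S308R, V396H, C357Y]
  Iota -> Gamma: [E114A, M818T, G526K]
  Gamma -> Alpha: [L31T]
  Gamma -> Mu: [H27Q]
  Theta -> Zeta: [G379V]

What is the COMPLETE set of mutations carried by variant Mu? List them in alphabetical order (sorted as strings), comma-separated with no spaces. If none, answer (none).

Answer: C357Y,E114A,G526K,H27Q,M818T,S308R,V396H

Derivation:
At Delta: gained [] -> total []
At Iota: gained ['S308R', 'V396H', 'C357Y'] -> total ['C357Y', 'S308R', 'V396H']
At Gamma: gained ['E114A', 'M818T', 'G526K'] -> total ['C357Y', 'E114A', 'G526K', 'M818T', 'S308R', 'V396H']
At Mu: gained ['H27Q'] -> total ['C357Y', 'E114A', 'G526K', 'H27Q', 'M818T', 'S308R', 'V396H']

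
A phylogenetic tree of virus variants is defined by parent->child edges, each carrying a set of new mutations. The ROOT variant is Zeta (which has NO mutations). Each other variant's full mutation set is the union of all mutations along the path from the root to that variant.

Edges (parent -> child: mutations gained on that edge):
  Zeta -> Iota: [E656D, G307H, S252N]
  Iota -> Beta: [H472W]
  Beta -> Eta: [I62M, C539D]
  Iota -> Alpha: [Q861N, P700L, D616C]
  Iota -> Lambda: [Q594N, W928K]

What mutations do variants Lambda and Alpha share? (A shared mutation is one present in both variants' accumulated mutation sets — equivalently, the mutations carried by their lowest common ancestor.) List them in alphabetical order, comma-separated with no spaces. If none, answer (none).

Accumulating mutations along path to Lambda:
  At Zeta: gained [] -> total []
  At Iota: gained ['E656D', 'G307H', 'S252N'] -> total ['E656D', 'G307H', 'S252N']
  At Lambda: gained ['Q594N', 'W928K'] -> total ['E656D', 'G307H', 'Q594N', 'S252N', 'W928K']
Mutations(Lambda) = ['E656D', 'G307H', 'Q594N', 'S252N', 'W928K']
Accumulating mutations along path to Alpha:
  At Zeta: gained [] -> total []
  At Iota: gained ['E656D', 'G307H', 'S252N'] -> total ['E656D', 'G307H', 'S252N']
  At Alpha: gained ['Q861N', 'P700L', 'D616C'] -> total ['D616C', 'E656D', 'G307H', 'P700L', 'Q861N', 'S252N']
Mutations(Alpha) = ['D616C', 'E656D', 'G307H', 'P700L', 'Q861N', 'S252N']
Intersection: ['E656D', 'G307H', 'Q594N', 'S252N', 'W928K'] ∩ ['D616C', 'E656D', 'G307H', 'P700L', 'Q861N', 'S252N'] = ['E656D', 'G307H', 'S252N']

Answer: E656D,G307H,S252N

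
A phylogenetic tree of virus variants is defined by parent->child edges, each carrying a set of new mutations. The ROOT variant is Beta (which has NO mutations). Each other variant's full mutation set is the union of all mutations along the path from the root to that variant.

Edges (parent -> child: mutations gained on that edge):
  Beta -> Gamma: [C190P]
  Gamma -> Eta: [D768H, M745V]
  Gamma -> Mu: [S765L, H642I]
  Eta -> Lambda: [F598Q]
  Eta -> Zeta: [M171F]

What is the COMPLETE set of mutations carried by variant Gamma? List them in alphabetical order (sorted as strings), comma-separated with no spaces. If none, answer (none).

Answer: C190P

Derivation:
At Beta: gained [] -> total []
At Gamma: gained ['C190P'] -> total ['C190P']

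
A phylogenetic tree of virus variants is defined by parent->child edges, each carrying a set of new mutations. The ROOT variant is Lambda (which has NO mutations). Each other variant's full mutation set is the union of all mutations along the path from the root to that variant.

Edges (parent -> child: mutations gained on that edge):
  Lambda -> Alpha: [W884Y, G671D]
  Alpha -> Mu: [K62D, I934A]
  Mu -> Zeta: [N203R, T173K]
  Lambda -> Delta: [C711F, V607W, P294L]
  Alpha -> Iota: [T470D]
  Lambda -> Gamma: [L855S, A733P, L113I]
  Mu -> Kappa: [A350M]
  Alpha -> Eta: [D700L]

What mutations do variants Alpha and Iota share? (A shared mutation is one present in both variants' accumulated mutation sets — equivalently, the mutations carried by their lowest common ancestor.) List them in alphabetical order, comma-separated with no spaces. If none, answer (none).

Answer: G671D,W884Y

Derivation:
Accumulating mutations along path to Alpha:
  At Lambda: gained [] -> total []
  At Alpha: gained ['W884Y', 'G671D'] -> total ['G671D', 'W884Y']
Mutations(Alpha) = ['G671D', 'W884Y']
Accumulating mutations along path to Iota:
  At Lambda: gained [] -> total []
  At Alpha: gained ['W884Y', 'G671D'] -> total ['G671D', 'W884Y']
  At Iota: gained ['T470D'] -> total ['G671D', 'T470D', 'W884Y']
Mutations(Iota) = ['G671D', 'T470D', 'W884Y']
Intersection: ['G671D', 'W884Y'] ∩ ['G671D', 'T470D', 'W884Y'] = ['G671D', 'W884Y']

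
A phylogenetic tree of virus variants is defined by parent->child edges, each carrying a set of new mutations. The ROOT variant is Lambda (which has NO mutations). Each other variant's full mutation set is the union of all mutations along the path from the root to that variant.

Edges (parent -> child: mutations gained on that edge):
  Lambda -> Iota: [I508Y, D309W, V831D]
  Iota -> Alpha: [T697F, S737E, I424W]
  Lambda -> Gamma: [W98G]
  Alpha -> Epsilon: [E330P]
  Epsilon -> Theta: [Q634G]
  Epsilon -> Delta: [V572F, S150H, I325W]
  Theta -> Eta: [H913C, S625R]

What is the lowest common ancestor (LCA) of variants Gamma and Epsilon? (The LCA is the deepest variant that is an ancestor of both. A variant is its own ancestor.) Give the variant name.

Answer: Lambda

Derivation:
Path from root to Gamma: Lambda -> Gamma
  ancestors of Gamma: {Lambda, Gamma}
Path from root to Epsilon: Lambda -> Iota -> Alpha -> Epsilon
  ancestors of Epsilon: {Lambda, Iota, Alpha, Epsilon}
Common ancestors: {Lambda}
Walk up from Epsilon: Epsilon (not in ancestors of Gamma), Alpha (not in ancestors of Gamma), Iota (not in ancestors of Gamma), Lambda (in ancestors of Gamma)
Deepest common ancestor (LCA) = Lambda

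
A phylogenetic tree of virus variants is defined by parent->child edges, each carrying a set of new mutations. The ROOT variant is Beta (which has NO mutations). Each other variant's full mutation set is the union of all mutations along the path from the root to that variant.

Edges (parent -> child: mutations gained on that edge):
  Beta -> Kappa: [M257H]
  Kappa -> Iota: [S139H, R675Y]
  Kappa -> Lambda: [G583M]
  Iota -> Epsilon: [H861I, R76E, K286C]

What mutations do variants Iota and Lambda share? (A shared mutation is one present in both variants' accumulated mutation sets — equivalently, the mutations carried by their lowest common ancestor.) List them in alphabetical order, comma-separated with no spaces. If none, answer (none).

Answer: M257H

Derivation:
Accumulating mutations along path to Iota:
  At Beta: gained [] -> total []
  At Kappa: gained ['M257H'] -> total ['M257H']
  At Iota: gained ['S139H', 'R675Y'] -> total ['M257H', 'R675Y', 'S139H']
Mutations(Iota) = ['M257H', 'R675Y', 'S139H']
Accumulating mutations along path to Lambda:
  At Beta: gained [] -> total []
  At Kappa: gained ['M257H'] -> total ['M257H']
  At Lambda: gained ['G583M'] -> total ['G583M', 'M257H']
Mutations(Lambda) = ['G583M', 'M257H']
Intersection: ['M257H', 'R675Y', 'S139H'] ∩ ['G583M', 'M257H'] = ['M257H']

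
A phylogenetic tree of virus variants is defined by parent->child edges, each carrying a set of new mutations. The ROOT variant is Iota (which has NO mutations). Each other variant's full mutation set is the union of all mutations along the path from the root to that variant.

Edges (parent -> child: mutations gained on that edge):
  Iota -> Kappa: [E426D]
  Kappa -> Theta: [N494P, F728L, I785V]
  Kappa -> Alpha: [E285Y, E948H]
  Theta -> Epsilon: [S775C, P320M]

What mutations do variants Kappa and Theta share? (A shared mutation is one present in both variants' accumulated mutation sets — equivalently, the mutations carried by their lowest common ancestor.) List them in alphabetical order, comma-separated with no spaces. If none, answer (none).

Answer: E426D

Derivation:
Accumulating mutations along path to Kappa:
  At Iota: gained [] -> total []
  At Kappa: gained ['E426D'] -> total ['E426D']
Mutations(Kappa) = ['E426D']
Accumulating mutations along path to Theta:
  At Iota: gained [] -> total []
  At Kappa: gained ['E426D'] -> total ['E426D']
  At Theta: gained ['N494P', 'F728L', 'I785V'] -> total ['E426D', 'F728L', 'I785V', 'N494P']
Mutations(Theta) = ['E426D', 'F728L', 'I785V', 'N494P']
Intersection: ['E426D'] ∩ ['E426D', 'F728L', 'I785V', 'N494P'] = ['E426D']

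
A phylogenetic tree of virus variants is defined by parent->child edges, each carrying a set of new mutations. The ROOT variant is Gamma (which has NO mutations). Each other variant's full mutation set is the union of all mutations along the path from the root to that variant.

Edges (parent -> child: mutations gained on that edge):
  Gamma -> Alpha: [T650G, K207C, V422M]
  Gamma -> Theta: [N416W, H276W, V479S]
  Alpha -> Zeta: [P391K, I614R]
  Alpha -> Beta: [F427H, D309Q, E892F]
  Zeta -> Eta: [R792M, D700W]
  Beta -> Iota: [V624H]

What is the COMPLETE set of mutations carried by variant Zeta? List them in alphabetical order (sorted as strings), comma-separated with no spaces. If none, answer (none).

At Gamma: gained [] -> total []
At Alpha: gained ['T650G', 'K207C', 'V422M'] -> total ['K207C', 'T650G', 'V422M']
At Zeta: gained ['P391K', 'I614R'] -> total ['I614R', 'K207C', 'P391K', 'T650G', 'V422M']

Answer: I614R,K207C,P391K,T650G,V422M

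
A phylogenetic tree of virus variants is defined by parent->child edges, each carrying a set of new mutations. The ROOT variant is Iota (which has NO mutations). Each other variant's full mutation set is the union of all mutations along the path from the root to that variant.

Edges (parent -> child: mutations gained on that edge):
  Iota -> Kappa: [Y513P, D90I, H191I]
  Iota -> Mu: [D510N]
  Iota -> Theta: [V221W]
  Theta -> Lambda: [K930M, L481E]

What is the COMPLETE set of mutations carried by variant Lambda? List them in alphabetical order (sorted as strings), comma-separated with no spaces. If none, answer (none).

At Iota: gained [] -> total []
At Theta: gained ['V221W'] -> total ['V221W']
At Lambda: gained ['K930M', 'L481E'] -> total ['K930M', 'L481E', 'V221W']

Answer: K930M,L481E,V221W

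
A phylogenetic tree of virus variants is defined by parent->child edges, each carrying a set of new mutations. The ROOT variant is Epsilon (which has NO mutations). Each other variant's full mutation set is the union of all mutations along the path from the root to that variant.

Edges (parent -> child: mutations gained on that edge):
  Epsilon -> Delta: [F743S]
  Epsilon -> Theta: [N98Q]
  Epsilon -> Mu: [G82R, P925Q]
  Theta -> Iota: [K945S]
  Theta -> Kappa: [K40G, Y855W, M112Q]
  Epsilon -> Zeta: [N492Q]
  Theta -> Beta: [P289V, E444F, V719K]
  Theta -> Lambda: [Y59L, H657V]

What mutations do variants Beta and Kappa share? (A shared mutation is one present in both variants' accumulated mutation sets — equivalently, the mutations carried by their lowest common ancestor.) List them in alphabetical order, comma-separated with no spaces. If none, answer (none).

Accumulating mutations along path to Beta:
  At Epsilon: gained [] -> total []
  At Theta: gained ['N98Q'] -> total ['N98Q']
  At Beta: gained ['P289V', 'E444F', 'V719K'] -> total ['E444F', 'N98Q', 'P289V', 'V719K']
Mutations(Beta) = ['E444F', 'N98Q', 'P289V', 'V719K']
Accumulating mutations along path to Kappa:
  At Epsilon: gained [] -> total []
  At Theta: gained ['N98Q'] -> total ['N98Q']
  At Kappa: gained ['K40G', 'Y855W', 'M112Q'] -> total ['K40G', 'M112Q', 'N98Q', 'Y855W']
Mutations(Kappa) = ['K40G', 'M112Q', 'N98Q', 'Y855W']
Intersection: ['E444F', 'N98Q', 'P289V', 'V719K'] ∩ ['K40G', 'M112Q', 'N98Q', 'Y855W'] = ['N98Q']

Answer: N98Q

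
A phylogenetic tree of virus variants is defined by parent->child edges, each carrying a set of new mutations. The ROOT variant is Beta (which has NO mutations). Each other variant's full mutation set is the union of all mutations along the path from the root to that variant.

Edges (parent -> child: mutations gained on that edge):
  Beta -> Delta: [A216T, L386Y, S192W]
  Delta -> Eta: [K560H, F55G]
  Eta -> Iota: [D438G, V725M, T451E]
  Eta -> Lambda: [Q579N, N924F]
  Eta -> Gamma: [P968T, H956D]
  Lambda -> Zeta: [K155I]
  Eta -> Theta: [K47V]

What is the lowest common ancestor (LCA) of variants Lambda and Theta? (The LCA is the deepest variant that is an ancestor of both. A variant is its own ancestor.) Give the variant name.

Answer: Eta

Derivation:
Path from root to Lambda: Beta -> Delta -> Eta -> Lambda
  ancestors of Lambda: {Beta, Delta, Eta, Lambda}
Path from root to Theta: Beta -> Delta -> Eta -> Theta
  ancestors of Theta: {Beta, Delta, Eta, Theta}
Common ancestors: {Beta, Delta, Eta}
Walk up from Theta: Theta (not in ancestors of Lambda), Eta (in ancestors of Lambda), Delta (in ancestors of Lambda), Beta (in ancestors of Lambda)
Deepest common ancestor (LCA) = Eta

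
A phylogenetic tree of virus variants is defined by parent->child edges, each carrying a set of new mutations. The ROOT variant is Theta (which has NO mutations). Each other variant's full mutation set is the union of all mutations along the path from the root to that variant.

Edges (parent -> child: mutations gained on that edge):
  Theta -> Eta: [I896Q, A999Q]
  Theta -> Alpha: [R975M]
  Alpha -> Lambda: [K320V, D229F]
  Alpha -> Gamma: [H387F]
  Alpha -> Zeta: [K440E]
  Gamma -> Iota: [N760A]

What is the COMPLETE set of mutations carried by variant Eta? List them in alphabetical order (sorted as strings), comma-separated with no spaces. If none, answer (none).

At Theta: gained [] -> total []
At Eta: gained ['I896Q', 'A999Q'] -> total ['A999Q', 'I896Q']

Answer: A999Q,I896Q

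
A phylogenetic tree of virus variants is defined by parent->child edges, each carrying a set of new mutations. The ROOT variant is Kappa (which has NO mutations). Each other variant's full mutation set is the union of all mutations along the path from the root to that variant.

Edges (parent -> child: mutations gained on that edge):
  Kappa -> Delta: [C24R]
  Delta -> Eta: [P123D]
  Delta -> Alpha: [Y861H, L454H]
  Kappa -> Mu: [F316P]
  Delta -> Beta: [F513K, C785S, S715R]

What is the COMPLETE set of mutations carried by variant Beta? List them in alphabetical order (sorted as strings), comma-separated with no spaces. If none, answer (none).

Answer: C24R,C785S,F513K,S715R

Derivation:
At Kappa: gained [] -> total []
At Delta: gained ['C24R'] -> total ['C24R']
At Beta: gained ['F513K', 'C785S', 'S715R'] -> total ['C24R', 'C785S', 'F513K', 'S715R']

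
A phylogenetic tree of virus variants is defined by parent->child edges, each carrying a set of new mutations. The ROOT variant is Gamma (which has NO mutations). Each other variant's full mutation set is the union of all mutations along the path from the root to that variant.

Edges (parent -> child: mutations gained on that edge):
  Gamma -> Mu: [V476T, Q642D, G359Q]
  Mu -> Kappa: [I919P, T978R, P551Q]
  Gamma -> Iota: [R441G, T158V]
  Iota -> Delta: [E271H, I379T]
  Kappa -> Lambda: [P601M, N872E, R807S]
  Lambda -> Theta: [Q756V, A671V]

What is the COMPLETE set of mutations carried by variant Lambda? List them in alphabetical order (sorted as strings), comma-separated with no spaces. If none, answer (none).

At Gamma: gained [] -> total []
At Mu: gained ['V476T', 'Q642D', 'G359Q'] -> total ['G359Q', 'Q642D', 'V476T']
At Kappa: gained ['I919P', 'T978R', 'P551Q'] -> total ['G359Q', 'I919P', 'P551Q', 'Q642D', 'T978R', 'V476T']
At Lambda: gained ['P601M', 'N872E', 'R807S'] -> total ['G359Q', 'I919P', 'N872E', 'P551Q', 'P601M', 'Q642D', 'R807S', 'T978R', 'V476T']

Answer: G359Q,I919P,N872E,P551Q,P601M,Q642D,R807S,T978R,V476T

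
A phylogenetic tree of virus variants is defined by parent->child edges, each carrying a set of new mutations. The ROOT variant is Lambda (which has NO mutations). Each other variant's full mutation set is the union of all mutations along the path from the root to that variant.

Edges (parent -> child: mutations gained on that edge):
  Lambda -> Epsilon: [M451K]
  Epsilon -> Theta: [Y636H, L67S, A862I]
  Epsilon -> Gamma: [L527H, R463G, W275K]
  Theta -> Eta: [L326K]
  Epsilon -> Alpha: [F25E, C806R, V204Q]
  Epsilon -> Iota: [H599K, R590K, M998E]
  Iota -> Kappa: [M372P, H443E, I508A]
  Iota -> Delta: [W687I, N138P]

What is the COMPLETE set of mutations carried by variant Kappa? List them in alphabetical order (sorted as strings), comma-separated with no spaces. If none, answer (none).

Answer: H443E,H599K,I508A,M372P,M451K,M998E,R590K

Derivation:
At Lambda: gained [] -> total []
At Epsilon: gained ['M451K'] -> total ['M451K']
At Iota: gained ['H599K', 'R590K', 'M998E'] -> total ['H599K', 'M451K', 'M998E', 'R590K']
At Kappa: gained ['M372P', 'H443E', 'I508A'] -> total ['H443E', 'H599K', 'I508A', 'M372P', 'M451K', 'M998E', 'R590K']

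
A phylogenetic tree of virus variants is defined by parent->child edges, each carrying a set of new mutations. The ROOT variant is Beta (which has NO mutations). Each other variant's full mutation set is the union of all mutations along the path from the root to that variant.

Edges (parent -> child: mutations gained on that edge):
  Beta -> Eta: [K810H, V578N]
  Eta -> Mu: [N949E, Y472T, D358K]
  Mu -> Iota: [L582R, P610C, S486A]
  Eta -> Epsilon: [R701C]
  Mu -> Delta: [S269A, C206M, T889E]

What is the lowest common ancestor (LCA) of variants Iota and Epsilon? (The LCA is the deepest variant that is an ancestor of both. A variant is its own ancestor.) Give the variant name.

Path from root to Iota: Beta -> Eta -> Mu -> Iota
  ancestors of Iota: {Beta, Eta, Mu, Iota}
Path from root to Epsilon: Beta -> Eta -> Epsilon
  ancestors of Epsilon: {Beta, Eta, Epsilon}
Common ancestors: {Beta, Eta}
Walk up from Epsilon: Epsilon (not in ancestors of Iota), Eta (in ancestors of Iota), Beta (in ancestors of Iota)
Deepest common ancestor (LCA) = Eta

Answer: Eta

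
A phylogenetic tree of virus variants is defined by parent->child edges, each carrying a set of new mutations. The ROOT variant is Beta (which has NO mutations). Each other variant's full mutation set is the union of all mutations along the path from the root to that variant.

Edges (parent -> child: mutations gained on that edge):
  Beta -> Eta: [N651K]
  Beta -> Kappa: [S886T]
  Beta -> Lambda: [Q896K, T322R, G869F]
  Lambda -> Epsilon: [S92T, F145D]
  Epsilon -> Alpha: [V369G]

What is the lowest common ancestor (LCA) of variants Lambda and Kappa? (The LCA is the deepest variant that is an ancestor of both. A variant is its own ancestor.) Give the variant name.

Path from root to Lambda: Beta -> Lambda
  ancestors of Lambda: {Beta, Lambda}
Path from root to Kappa: Beta -> Kappa
  ancestors of Kappa: {Beta, Kappa}
Common ancestors: {Beta}
Walk up from Kappa: Kappa (not in ancestors of Lambda), Beta (in ancestors of Lambda)
Deepest common ancestor (LCA) = Beta

Answer: Beta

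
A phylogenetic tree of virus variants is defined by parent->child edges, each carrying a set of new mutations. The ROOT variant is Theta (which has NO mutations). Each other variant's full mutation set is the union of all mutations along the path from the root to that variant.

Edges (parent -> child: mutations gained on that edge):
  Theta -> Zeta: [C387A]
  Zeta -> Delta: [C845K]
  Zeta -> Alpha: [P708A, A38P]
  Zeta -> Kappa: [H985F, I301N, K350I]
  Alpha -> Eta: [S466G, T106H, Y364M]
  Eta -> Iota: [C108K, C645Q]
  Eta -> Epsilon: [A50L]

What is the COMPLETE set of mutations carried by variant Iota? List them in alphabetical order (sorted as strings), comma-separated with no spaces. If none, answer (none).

Answer: A38P,C108K,C387A,C645Q,P708A,S466G,T106H,Y364M

Derivation:
At Theta: gained [] -> total []
At Zeta: gained ['C387A'] -> total ['C387A']
At Alpha: gained ['P708A', 'A38P'] -> total ['A38P', 'C387A', 'P708A']
At Eta: gained ['S466G', 'T106H', 'Y364M'] -> total ['A38P', 'C387A', 'P708A', 'S466G', 'T106H', 'Y364M']
At Iota: gained ['C108K', 'C645Q'] -> total ['A38P', 'C108K', 'C387A', 'C645Q', 'P708A', 'S466G', 'T106H', 'Y364M']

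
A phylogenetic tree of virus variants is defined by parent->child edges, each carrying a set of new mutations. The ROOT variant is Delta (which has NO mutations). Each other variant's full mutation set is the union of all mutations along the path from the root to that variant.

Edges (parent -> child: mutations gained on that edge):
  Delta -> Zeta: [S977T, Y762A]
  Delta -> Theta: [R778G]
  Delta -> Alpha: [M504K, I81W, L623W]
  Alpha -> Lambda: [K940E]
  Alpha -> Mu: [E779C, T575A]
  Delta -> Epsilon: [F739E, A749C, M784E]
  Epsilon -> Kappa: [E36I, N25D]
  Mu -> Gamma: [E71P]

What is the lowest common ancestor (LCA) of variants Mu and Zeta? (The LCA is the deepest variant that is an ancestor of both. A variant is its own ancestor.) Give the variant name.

Path from root to Mu: Delta -> Alpha -> Mu
  ancestors of Mu: {Delta, Alpha, Mu}
Path from root to Zeta: Delta -> Zeta
  ancestors of Zeta: {Delta, Zeta}
Common ancestors: {Delta}
Walk up from Zeta: Zeta (not in ancestors of Mu), Delta (in ancestors of Mu)
Deepest common ancestor (LCA) = Delta

Answer: Delta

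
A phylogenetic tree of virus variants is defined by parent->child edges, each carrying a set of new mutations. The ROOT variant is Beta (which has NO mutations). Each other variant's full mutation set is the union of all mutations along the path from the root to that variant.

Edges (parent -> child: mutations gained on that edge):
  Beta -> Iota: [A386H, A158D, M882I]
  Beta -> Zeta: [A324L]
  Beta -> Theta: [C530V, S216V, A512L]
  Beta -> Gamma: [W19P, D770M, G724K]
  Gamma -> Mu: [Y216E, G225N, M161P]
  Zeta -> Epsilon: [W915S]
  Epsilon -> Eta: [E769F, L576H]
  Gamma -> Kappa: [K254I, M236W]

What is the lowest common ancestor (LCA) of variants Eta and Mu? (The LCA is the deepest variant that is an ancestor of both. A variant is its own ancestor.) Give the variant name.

Answer: Beta

Derivation:
Path from root to Eta: Beta -> Zeta -> Epsilon -> Eta
  ancestors of Eta: {Beta, Zeta, Epsilon, Eta}
Path from root to Mu: Beta -> Gamma -> Mu
  ancestors of Mu: {Beta, Gamma, Mu}
Common ancestors: {Beta}
Walk up from Mu: Mu (not in ancestors of Eta), Gamma (not in ancestors of Eta), Beta (in ancestors of Eta)
Deepest common ancestor (LCA) = Beta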